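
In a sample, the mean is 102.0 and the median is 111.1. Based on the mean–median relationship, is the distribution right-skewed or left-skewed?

mean − median = 102.0 − 111.1 = -9.1
mean < median ⇒ the longer tail is on the left ⇒ left-skewed (negatively skewed).

left-skewed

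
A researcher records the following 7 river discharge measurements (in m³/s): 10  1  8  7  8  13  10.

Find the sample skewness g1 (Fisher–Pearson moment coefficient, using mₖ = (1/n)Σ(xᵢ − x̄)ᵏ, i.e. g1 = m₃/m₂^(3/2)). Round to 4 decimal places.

x̄ = (10 + 1 + 8 + 7 + 8 + 13 + 10) / 7 = 8.1429
deviations (xᵢ − x̄): 1.8571, -7.1429, -0.1429, -1.1429, -0.1429, 4.8571, 1.8571
Σ(xᵢ − x̄)² = 82.8571 ⇒ m₂ = 82.8571/7 = 11.83673
Σ(xᵢ − x̄)³ = -238.5306 ⇒ m₃ = -238.5306/7 = -34.07580
m₂^(3/2) = 11.83673^(1.5) = 40.72376
g1 = m₃ / m₂^(3/2) = -34.07580 / 40.72376 ≈ -0.8368

-0.8368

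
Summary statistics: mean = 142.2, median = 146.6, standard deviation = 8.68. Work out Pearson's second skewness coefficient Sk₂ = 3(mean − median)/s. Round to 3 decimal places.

Sk₂ = 3(142.2 − 146.6) / 8.68 = 3 × -4.4000 / 8.68
    = -13.2000 / 8.68 ≈ -1.521

-1.521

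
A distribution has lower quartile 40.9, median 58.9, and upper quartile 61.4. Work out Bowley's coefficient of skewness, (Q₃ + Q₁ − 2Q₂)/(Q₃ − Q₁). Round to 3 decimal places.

-0.756

numerator: Q₃ + Q₁ − 2Q₂ = 61.4 + 40.9 − 2×58.9 = -15.5000
denominator: Q₃ − Q₁ = 61.4 − 40.9 = 20.5000
Bowley skewness = -15.5000 / 20.5000 ≈ -0.756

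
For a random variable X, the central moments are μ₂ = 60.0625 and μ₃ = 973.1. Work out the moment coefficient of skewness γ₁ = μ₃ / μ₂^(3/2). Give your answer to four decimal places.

2.0905

σ = √μ₂ = √60.0625 = 7.75000
σ³ = μ₂^(3/2) = 465.48438
γ₁ = μ₃/σ³ = 973.1 / 465.48438 ≈ 2.0905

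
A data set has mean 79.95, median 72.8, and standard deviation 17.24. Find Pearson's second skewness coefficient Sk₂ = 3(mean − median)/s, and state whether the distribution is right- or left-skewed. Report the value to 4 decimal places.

Sk₂ = 3(79.95 − 72.8) / 17.24 = 3 × 7.1500 / 17.24
    = 21.4500 / 17.24 ≈ 1.2442
Sk₂ > 0 ⇒ mean > median ⇒ right-skewed (positive skew).

1.2442, right-skewed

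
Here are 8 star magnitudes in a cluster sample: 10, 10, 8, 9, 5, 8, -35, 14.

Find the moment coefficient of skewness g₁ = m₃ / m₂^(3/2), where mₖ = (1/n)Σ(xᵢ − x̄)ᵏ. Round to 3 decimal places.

-2.151

x̄ = (10 + 10 + 8 + 9 + 5 + 8 - 35 + 14) / 8 = 3.6250
deviations (xᵢ − x̄): 6.3750, 6.3750, 4.3750, 5.3750, 1.3750, 4.3750, -38.6250, 10.3750
Σ(xᵢ − x̄)² = 1749.8750 ⇒ m₂ = 1749.8750/8 = 218.73438
Σ(xᵢ − x̄)³ = -55663.9688 ⇒ m₃ = -55663.9688/8 = -6957.99609
m₂^(3/2) = 218.73438^(1.5) = 3235.00949
g₁ = m₃ / m₂^(3/2) = -6957.99609 / 3235.00949 ≈ -2.151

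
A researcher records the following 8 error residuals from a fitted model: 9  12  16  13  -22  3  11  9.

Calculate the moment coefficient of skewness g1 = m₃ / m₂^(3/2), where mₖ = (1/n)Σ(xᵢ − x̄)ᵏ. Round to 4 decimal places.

-1.8574

x̄ = (9 + 12 + 16 + 13 - 22 + 3 + 11 + 9) / 8 = 6.3750
deviations (xᵢ − x̄): 2.6250, 5.6250, 9.6250, 6.6250, -28.3750, -3.3750, 4.6250, 2.6250
Σ(xᵢ − x̄)² = 1019.8750 ⇒ m₂ = 1019.8750/8 = 127.48438
Σ(xᵢ − x̄)³ = -21388.7813 ⇒ m₃ = -21388.7813/8 = -2673.59766
m₂^(3/2) = 127.48438^(1.5) = 1439.41306
g1 = m₃ / m₂^(3/2) = -2673.59766 / 1439.41306 ≈ -1.8574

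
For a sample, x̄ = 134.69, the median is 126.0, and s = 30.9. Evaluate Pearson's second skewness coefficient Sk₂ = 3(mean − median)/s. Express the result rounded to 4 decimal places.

0.8437

Sk₂ = 3(134.69 − 126.0) / 30.9 = 3 × 8.6900 / 30.9
    = 26.0700 / 30.9 ≈ 0.8437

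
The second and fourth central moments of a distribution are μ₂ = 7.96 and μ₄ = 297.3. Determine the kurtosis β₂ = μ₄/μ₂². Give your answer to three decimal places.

4.692

μ₂² = 7.96² = 63.36160
μ₄/μ₂² = 297.3 / 63.36160 = 4.69212
β₂ ≈ 4.692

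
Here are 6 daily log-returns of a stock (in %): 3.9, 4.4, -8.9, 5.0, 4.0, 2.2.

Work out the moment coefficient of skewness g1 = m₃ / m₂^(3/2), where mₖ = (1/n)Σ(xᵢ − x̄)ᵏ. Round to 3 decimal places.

x̄ = (3.9 + 4.4 - 8.9 + 5.0 + 4.0 + 2.2) / 6 = 1.7667
deviations (xᵢ − x̄): 2.1333, 2.6333, -10.6667, 3.2333, 2.2333, 0.4333
Σ(xᵢ − x̄)² = 140.8933 ⇒ m₂ = 140.8933/6 = 23.48222
Σ(xᵢ − x̄)³ = -1140.6364 ⇒ m₃ = -1140.6364/6 = -190.10607
m₂^(3/2) = 23.48222^(1.5) = 113.79123
g1 = m₃ / m₂^(3/2) = -190.10607 / 113.79123 ≈ -1.671

-1.671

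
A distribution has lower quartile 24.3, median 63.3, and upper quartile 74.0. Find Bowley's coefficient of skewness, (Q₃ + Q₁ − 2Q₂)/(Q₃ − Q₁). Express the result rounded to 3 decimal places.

numerator: Q₃ + Q₁ − 2Q₂ = 74.0 + 24.3 − 2×63.3 = -28.3000
denominator: Q₃ − Q₁ = 74.0 − 24.3 = 49.7000
Bowley skewness = -28.3000 / 49.7000 ≈ -0.569

-0.569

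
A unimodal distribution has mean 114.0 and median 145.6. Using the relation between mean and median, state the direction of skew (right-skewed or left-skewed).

left-skewed

mean − median = 114.0 − 145.6 = -31.6
mean < median ⇒ the longer tail is on the left ⇒ left-skewed (negatively skewed).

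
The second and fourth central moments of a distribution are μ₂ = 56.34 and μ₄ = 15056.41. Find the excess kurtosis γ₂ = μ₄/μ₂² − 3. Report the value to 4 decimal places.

μ₂² = 56.34² = 3174.19560
μ₄/μ₂² = 15056.41 / 3174.19560 = 4.74338
γ₂ = 4.74338 − 3 ≈ 1.7434

1.7434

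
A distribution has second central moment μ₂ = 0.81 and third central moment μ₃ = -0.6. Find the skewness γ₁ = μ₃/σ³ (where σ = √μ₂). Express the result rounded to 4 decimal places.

-0.8230

σ = √μ₂ = √0.81 = 0.90000
σ³ = μ₂^(3/2) = 0.72900
γ₁ = μ₃/σ³ = -0.6 / 0.72900 ≈ -0.8230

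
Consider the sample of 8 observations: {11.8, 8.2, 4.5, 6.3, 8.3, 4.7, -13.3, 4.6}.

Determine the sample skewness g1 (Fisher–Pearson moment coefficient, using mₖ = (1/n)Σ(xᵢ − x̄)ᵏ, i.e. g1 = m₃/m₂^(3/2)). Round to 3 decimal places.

x̄ = (11.8 + 8.2 + 4.5 + 6.3 + 8.3 + 4.7 - 13.3 + 4.6) / 8 = 4.3875
deviations (xᵢ − x̄): 7.4125, 3.8125, 0.1125, 1.9125, 3.9125, 0.3125, -17.6875, 0.2125
Σ(xᵢ − x̄)² = 401.4488 ⇒ m₂ = 401.4488/8 = 50.18109
Σ(xᵢ − x̄)³ = -5003.8687 ⇒ m₃ = -5003.8687/8 = -625.48358
m₂^(3/2) = 50.18109^(1.5) = 355.47592
g1 = m₃ / m₂^(3/2) = -625.48358 / 355.47592 ≈ -1.760

-1.760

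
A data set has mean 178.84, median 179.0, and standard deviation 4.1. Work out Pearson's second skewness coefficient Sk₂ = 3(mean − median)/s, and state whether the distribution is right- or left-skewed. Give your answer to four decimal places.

Sk₂ = 3(178.84 − 179.0) / 4.1 = 3 × -0.1600 / 4.1
    = -0.4800 / 4.1 ≈ -0.1171
Sk₂ < 0 ⇒ mean < median ⇒ left-skewed (negative skew).

-0.1171, left-skewed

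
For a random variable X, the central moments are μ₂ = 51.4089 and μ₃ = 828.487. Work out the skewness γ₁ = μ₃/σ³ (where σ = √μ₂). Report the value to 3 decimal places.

2.248

σ = √μ₂ = √51.4089 = 7.17000
σ³ = μ₂^(3/2) = 368.60181
γ₁ = μ₃/σ³ = 828.487 / 368.60181 ≈ 2.248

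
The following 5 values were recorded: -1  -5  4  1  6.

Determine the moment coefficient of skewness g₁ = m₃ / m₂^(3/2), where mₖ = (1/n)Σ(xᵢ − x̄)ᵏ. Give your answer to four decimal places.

-0.2529

x̄ = (-1 - 5 + 4 + 1 + 6) / 5 = 1.0000
deviations (xᵢ − x̄): -2.0000, -6.0000, 3.0000, 0.0000, 5.0000
Σ(xᵢ − x̄)² = 74.0000 ⇒ m₂ = 74.0000/5 = 14.80000
Σ(xᵢ − x̄)³ = -72.0000 ⇒ m₃ = -72.0000/5 = -14.40000
m₂^(3/2) = 14.80000^(1.5) = 56.93674
g₁ = m₃ / m₂^(3/2) = -14.40000 / 56.93674 ≈ -0.2529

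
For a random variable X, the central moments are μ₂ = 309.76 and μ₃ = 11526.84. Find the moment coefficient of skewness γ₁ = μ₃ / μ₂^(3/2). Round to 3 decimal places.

2.114

σ = √μ₂ = √309.76 = 17.60000
σ³ = μ₂^(3/2) = 5451.77600
γ₁ = μ₃/σ³ = 11526.84 / 5451.77600 ≈ 2.114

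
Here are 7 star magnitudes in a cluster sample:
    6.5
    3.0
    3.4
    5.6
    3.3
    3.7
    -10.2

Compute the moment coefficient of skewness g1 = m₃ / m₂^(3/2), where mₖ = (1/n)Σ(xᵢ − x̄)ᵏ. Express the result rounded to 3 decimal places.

-1.800

x̄ = (6.5 + 3.0 + 3.4 + 5.6 + 3.3 + 3.7 - 10.2) / 7 = 2.1857
deviations (xᵢ − x̄): 4.3143, 0.8143, 1.2143, 3.4143, 1.1143, 1.5143, -12.3857
Σ(xᵢ − x̄)² = 189.3486 ⇒ m₂ = 189.3486/7 = 27.04980
Σ(xᵢ − x̄)³ = -1772.7520 ⇒ m₃ = -1772.7520/7 = -253.25029
m₂^(3/2) = 27.04980^(1.5) = 140.68442
g1 = m₃ / m₂^(3/2) = -253.25029 / 140.68442 ≈ -1.800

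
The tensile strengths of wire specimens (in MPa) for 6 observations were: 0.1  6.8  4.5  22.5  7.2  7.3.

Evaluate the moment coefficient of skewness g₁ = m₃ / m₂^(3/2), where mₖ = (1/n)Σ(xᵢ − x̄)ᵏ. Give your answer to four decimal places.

1.2327

x̄ = (0.1 + 6.8 + 4.5 + 22.5 + 7.2 + 7.3) / 6 = 8.0667
deviations (xᵢ − x̄): -7.9667, -1.2667, -3.5667, 14.4333, -0.8667, -0.7667
Σ(xᵢ − x̄)² = 287.4533 ⇒ m₂ = 287.4533/6 = 47.90889
Σ(xᵢ − x̄)³ = 2452.6356 ⇒ m₃ = 2452.6356/6 = 408.77259
m₂^(3/2) = 47.90889^(1.5) = 331.60735
g₁ = m₃ / m₂^(3/2) = 408.77259 / 331.60735 ≈ 1.2327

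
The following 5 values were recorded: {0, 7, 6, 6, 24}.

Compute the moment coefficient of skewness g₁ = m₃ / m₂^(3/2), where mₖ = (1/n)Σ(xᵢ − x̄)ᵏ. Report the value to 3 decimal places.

1.125

x̄ = (0 + 7 + 6 + 6 + 24) / 5 = 8.6000
deviations (xᵢ − x̄): -8.6000, -1.6000, -2.6000, -2.6000, 15.4000
Σ(xᵢ − x̄)² = 327.2000 ⇒ m₂ = 327.2000/5 = 65.44000
Σ(xᵢ − x̄)³ = 2976.9600 ⇒ m₃ = 2976.9600/5 = 595.39200
m₂^(3/2) = 65.44000^(1.5) = 529.37684
g₁ = m₃ / m₂^(3/2) = 595.39200 / 529.37684 ≈ 1.125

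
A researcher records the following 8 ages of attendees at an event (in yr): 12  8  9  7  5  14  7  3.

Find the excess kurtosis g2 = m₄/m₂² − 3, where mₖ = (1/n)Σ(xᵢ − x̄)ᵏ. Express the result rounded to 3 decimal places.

x̄ = 8.1250
Σ(xᵢ − x̄)² = 88.8750 ⇒ m₂ = 11.10938
Σ(xᵢ − x̄)⁴ = 2205.8379 ⇒ m₄ = 275.72974
m₂² = 123.41821
g2 = m₄/m₂² − 3 = 2.23411 − 3 ≈ -0.766

-0.766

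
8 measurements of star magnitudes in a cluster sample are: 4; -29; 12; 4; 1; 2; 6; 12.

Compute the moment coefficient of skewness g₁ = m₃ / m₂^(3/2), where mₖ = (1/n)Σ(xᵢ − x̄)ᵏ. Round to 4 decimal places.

-1.8005

x̄ = (4 - 29 + 12 + 4 + 1 + 2 + 6 + 12) / 8 = 1.5000
deviations (xᵢ − x̄): 2.5000, -30.5000, 10.5000, 2.5000, -0.5000, 0.5000, 4.5000, 10.5000
Σ(xᵢ − x̄)² = 1184.0000 ⇒ m₂ = 1184.0000/8 = 148.00000
Σ(xᵢ − x̄)³ = -25935.0000 ⇒ m₃ = -25935.0000/8 = -3241.87500
m₂^(3/2) = 148.00000^(1.5) = 1800.49771
g₁ = m₃ / m₂^(3/2) = -3241.87500 / 1800.49771 ≈ -1.8005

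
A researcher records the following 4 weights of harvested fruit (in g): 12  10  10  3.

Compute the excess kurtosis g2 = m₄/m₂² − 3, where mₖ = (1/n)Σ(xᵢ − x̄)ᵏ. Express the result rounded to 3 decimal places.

-0.786

x̄ = 8.7500
Σ(xᵢ − x̄)² = 46.7500 ⇒ m₂ = 11.68750
Σ(xᵢ − x̄)⁴ = 1209.5781 ⇒ m₄ = 302.39453
m₂² = 136.59766
g2 = m₄/m₂² − 3 = 2.21376 − 3 ≈ -0.786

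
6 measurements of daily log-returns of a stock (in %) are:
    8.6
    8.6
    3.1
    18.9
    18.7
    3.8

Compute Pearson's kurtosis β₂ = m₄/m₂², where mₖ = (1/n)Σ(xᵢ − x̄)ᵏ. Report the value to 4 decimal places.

x̄ = 10.2833
Σ(xᵢ − x̄)² = 244.3883 ⇒ m₂ = 40.73139
Σ(xᵢ − x̄)⁴ = 14976.4255 ⇒ m₄ = 2496.07092
m₂² = 1659.04604
β₂ = m₄/m₂² = 2496.07092 / 1659.04604 ≈ 1.5045

1.5045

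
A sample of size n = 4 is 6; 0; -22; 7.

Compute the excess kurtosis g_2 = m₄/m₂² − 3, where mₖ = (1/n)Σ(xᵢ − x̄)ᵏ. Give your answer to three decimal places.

x̄ = -2.2500
Σ(xᵢ − x̄)² = 548.7500 ⇒ m₂ = 137.18750
Σ(xᵢ − x̄)⁴ = 164127.8281 ⇒ m₄ = 41031.95703
m₂² = 18820.41016
g_2 = m₄/m₂² − 3 = 2.18018 − 3 ≈ -0.820

-0.820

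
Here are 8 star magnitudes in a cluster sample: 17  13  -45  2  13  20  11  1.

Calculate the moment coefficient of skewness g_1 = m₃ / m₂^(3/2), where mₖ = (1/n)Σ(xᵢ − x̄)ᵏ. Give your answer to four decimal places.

-1.8402

x̄ = (17 + 13 - 45 + 2 + 13 + 20 + 11 + 1) / 8 = 4.0000
deviations (xᵢ − x̄): 13.0000, 9.0000, -49.0000, -2.0000, 9.0000, 16.0000, 7.0000, -3.0000
Σ(xᵢ − x̄)² = 3050.0000 ⇒ m₂ = 3050.0000/8 = 381.25000
Σ(xᵢ − x̄)³ = -109590.0000 ⇒ m₃ = -109590.0000/8 = -13698.75000
m₂^(3/2) = 381.25000^(1.5) = 7444.14422
g_1 = m₃ / m₂^(3/2) = -13698.75000 / 7444.14422 ≈ -1.8402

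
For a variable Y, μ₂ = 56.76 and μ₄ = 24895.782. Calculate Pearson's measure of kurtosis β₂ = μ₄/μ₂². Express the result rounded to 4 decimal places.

7.7275

μ₂² = 56.76² = 3221.69760
μ₄/μ₂² = 24895.782 / 3221.69760 = 7.72754
β₂ ≈ 7.7275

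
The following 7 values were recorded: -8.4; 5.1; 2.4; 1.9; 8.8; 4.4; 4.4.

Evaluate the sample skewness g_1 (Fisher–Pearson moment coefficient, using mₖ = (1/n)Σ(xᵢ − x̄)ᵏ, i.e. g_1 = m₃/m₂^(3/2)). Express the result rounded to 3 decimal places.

x̄ = (-8.4 + 5.1 + 2.4 + 1.9 + 8.8 + 4.4 + 4.4) / 7 = 2.6571
deviations (xᵢ − x̄): -11.0571, 2.4429, -0.2571, -0.7571, 6.1429, 1.7429, 1.7429
Σ(xᵢ − x̄)² = 172.6771 ⇒ m₂ = 172.6771/7 = 24.66816
Σ(xᵢ − x̄)³ = -1095.3371 ⇒ m₃ = -1095.3371/7 = -156.47673
m₂^(3/2) = 24.66816^(1.5) = 122.51950
g_1 = m₃ / m₂^(3/2) = -156.47673 / 122.51950 ≈ -1.277

-1.277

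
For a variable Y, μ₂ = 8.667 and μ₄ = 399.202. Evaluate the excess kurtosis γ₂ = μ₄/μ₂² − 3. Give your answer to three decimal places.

μ₂² = 8.667² = 75.11689
μ₄/μ₂² = 399.202 / 75.11689 = 5.31441
γ₂ = 5.31441 − 3 ≈ 2.314

2.314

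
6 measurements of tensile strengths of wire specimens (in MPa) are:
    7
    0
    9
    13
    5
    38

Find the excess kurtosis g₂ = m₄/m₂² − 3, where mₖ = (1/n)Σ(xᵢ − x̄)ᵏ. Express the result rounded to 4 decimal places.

x̄ = 12.0000
Σ(xᵢ − x̄)² = 904.0000 ⇒ m₂ = 150.66667
Σ(xᵢ − x̄)⁴ = 480820.0000 ⇒ m₄ = 80136.66667
m₂² = 22700.44444
g₂ = m₄/m₂² − 3 = 3.53018 − 3 ≈ 0.5302

0.5302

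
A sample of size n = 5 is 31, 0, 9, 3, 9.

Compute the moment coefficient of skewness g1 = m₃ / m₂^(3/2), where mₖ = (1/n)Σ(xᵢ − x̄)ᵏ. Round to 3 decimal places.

x̄ = (31 + 0 + 9 + 3 + 9) / 5 = 10.4000
deviations (xᵢ − x̄): 20.6000, -10.4000, -1.4000, -7.4000, -1.4000
Σ(xᵢ − x̄)² = 591.2000 ⇒ m₂ = 591.2000/5 = 118.24000
Σ(xᵢ − x̄)³ = 7206.2400 ⇒ m₃ = 7206.2400/5 = 1441.24800
m₂^(3/2) = 118.24000^(1.5) = 1285.72069
g1 = m₃ / m₂^(3/2) = 1441.24800 / 1285.72069 ≈ 1.121

1.121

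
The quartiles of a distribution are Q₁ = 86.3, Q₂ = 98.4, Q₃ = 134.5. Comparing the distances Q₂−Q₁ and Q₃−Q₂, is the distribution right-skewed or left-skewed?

right-skewed

Q₂ − Q₁ = 12.1;  Q₃ − Q₂ = 36.1
Q₃ − Q₂ > Q₂ − Q₁ ⇒ the upper half is more spread out ⇒ right-skewed.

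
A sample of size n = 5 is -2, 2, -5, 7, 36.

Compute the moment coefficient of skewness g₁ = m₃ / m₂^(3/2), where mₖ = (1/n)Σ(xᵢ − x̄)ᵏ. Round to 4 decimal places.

1.2345

x̄ = (-2 + 2 - 5 + 7 + 36) / 5 = 7.6000
deviations (xᵢ − x̄): -9.6000, -5.6000, -12.6000, -0.6000, 28.4000
Σ(xᵢ − x̄)² = 1089.2000 ⇒ m₂ = 1089.2000/5 = 217.84000
Σ(xᵢ − x̄)³ = 19845.3600 ⇒ m₃ = 19845.3600/5 = 3969.07200
m₂^(3/2) = 217.84000^(1.5) = 3215.18852
g₁ = m₃ / m₂^(3/2) = 3969.07200 / 3215.18852 ≈ 1.2345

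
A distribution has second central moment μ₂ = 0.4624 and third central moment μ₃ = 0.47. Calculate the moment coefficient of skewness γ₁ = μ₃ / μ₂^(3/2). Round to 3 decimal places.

σ = √μ₂ = √0.4624 = 0.68000
σ³ = μ₂^(3/2) = 0.31443
γ₁ = μ₃/σ³ = 0.47 / 0.31443 ≈ 1.495

1.495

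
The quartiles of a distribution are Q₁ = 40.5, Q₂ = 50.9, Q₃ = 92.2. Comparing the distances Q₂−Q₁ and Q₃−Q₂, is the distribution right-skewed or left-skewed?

right-skewed

Q₂ − Q₁ = 10.4;  Q₃ − Q₂ = 41.3
Q₃ − Q₂ > Q₂ − Q₁ ⇒ the upper half is more spread out ⇒ right-skewed.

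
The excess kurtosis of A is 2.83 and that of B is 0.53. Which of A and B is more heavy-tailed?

A

Higher excess kurtosis ⇒ heavier tails relative to the normal distribution.
2.83 vs 0.53: the larger is 2.83, so A has heavier tails.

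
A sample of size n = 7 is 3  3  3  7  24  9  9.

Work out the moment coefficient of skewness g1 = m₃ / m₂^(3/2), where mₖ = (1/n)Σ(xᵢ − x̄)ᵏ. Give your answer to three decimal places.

1.493

x̄ = (3 + 3 + 3 + 7 + 24 + 9 + 9) / 7 = 8.2857
deviations (xᵢ − x̄): -5.2857, -5.2857, -5.2857, -1.2857, 15.7143, 0.7143, 0.7143
Σ(xᵢ − x̄)² = 333.4286 ⇒ m₂ = 333.4286/7 = 47.63265
Σ(xᵢ − x̄)³ = 3436.0408 ⇒ m₃ = 3436.0408/7 = 490.86297
m₂^(3/2) = 47.63265^(1.5) = 328.74349
g1 = m₃ / m₂^(3/2) = 490.86297 / 328.74349 ≈ 1.493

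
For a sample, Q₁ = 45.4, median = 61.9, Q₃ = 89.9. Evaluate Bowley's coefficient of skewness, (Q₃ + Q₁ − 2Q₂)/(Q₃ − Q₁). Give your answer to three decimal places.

numerator: Q₃ + Q₁ − 2Q₂ = 89.9 + 45.4 − 2×61.9 = 11.5000
denominator: Q₃ − Q₁ = 89.9 − 45.4 = 44.5000
Bowley skewness = 11.5000 / 44.5000 ≈ 0.258

0.258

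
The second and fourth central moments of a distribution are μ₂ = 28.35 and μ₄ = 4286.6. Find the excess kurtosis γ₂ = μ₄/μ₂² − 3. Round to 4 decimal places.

2.3334

μ₂² = 28.35² = 803.72250
μ₄/μ₂² = 4286.6 / 803.72250 = 5.33343
γ₂ = 5.33343 − 3 ≈ 2.3334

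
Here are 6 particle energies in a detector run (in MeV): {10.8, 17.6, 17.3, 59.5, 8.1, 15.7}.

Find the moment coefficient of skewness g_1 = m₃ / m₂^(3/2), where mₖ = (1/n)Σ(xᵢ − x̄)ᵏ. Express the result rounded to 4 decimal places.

1.6269

x̄ = (10.8 + 17.6 + 17.3 + 59.5 + 8.1 + 15.7) / 6 = 21.5000
deviations (xᵢ − x̄): -10.7000, -3.9000, -4.2000, 38.0000, -13.4000, -5.8000
Σ(xᵢ − x̄)² = 1804.5400 ⇒ m₂ = 1804.5400/6 = 300.75667
Σ(xᵢ − x̄)³ = 50912.3340 ⇒ m₃ = 50912.3340/6 = 8485.38900
m₂^(3/2) = 300.75667^(1.5) = 5215.82359
g_1 = m₃ / m₂^(3/2) = 8485.38900 / 5215.82359 ≈ 1.6269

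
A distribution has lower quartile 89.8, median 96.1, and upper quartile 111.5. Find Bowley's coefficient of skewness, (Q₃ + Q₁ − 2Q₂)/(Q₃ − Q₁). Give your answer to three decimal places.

0.419

numerator: Q₃ + Q₁ − 2Q₂ = 111.5 + 89.8 − 2×96.1 = 9.1000
denominator: Q₃ − Q₁ = 111.5 − 89.8 = 21.7000
Bowley skewness = 9.1000 / 21.7000 ≈ 0.419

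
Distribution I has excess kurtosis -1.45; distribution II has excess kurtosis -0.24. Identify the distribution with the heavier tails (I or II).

II

Higher excess kurtosis ⇒ heavier tails relative to the normal distribution.
-1.45 vs -0.24: the larger is -0.24, so II has heavier tails.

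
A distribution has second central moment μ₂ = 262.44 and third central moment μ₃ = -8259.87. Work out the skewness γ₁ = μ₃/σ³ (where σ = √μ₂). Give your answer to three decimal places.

-1.943

σ = √μ₂ = √262.44 = 16.20000
σ³ = μ₂^(3/2) = 4251.52800
γ₁ = μ₃/σ³ = -8259.87 / 4251.52800 ≈ -1.943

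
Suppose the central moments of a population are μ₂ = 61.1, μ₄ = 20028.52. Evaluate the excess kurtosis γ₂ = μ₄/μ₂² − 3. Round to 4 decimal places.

μ₂² = 61.1² = 3733.21000
μ₄/μ₂² = 20028.52 / 3733.21000 = 5.36496
γ₂ = 5.36496 − 3 ≈ 2.3650

2.3650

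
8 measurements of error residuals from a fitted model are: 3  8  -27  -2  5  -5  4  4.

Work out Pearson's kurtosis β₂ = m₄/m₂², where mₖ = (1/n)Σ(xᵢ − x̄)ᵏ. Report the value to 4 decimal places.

x̄ = -1.2500
Σ(xᵢ − x̄)² = 875.5000 ⇒ m₂ = 109.43750
Σ(xᵢ − x̄)⁴ = 450542.4063 ⇒ m₄ = 56317.80078
m₂² = 11976.56641
β₂ = m₄/m₂² = 56317.80078 / 11976.56641 ≈ 4.7023

4.7023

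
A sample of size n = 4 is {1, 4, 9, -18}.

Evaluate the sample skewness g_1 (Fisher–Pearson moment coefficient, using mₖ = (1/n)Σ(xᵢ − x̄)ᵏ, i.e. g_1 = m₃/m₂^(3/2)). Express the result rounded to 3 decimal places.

-0.885

x̄ = (1 + 4 + 9 - 18) / 4 = -1.0000
deviations (xᵢ − x̄): 2.0000, 5.0000, 10.0000, -17.0000
Σ(xᵢ − x̄)² = 418.0000 ⇒ m₂ = 418.0000/4 = 104.50000
Σ(xᵢ − x̄)³ = -3780.0000 ⇒ m₃ = -3780.0000/4 = -945.00000
m₂^(3/2) = 104.50000^(1.5) = 1068.25377
g_1 = m₃ / m₂^(3/2) = -945.00000 / 1068.25377 ≈ -0.885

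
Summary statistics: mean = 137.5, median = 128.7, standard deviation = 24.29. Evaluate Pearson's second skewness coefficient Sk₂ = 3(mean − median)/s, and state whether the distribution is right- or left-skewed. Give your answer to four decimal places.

Sk₂ = 3(137.5 − 128.7) / 24.29 = 3 × 8.8000 / 24.29
    = 26.4000 / 24.29 ≈ 1.0869
Sk₂ > 0 ⇒ mean > median ⇒ right-skewed (positive skew).

1.0869, right-skewed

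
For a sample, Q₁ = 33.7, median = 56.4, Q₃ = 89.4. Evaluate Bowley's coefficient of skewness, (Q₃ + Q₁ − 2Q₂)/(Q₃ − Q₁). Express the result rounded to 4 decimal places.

numerator: Q₃ + Q₁ − 2Q₂ = 89.4 + 33.7 − 2×56.4 = 10.3000
denominator: Q₃ − Q₁ = 89.4 − 33.7 = 55.7000
Bowley skewness = 10.3000 / 55.7000 ≈ 0.1849

0.1849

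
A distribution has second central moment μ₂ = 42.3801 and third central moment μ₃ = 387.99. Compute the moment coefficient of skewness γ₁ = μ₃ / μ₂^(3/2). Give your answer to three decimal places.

σ = √μ₂ = √42.3801 = 6.51000
σ³ = μ₂^(3/2) = 275.89445
γ₁ = μ₃/σ³ = 387.99 / 275.89445 ≈ 1.406

1.406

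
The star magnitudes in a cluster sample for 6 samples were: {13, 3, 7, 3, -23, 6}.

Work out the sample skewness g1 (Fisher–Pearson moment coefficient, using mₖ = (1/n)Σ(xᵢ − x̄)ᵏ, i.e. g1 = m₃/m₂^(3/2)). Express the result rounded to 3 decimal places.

x̄ = (13 + 3 + 7 + 3 - 23 + 6) / 6 = 1.5000
deviations (xᵢ − x̄): 11.5000, 1.5000, 5.5000, 1.5000, -24.5000, 4.5000
Σ(xᵢ − x̄)² = 787.5000 ⇒ m₂ = 787.5000/6 = 131.25000
Σ(xᵢ − x̄)³ = -12921.0000 ⇒ m₃ = -12921.0000/6 = -2153.50000
m₂^(3/2) = 131.25000^(1.5) = 1503.65765
g1 = m₃ / m₂^(3/2) = -2153.50000 / 1503.65765 ≈ -1.432

-1.432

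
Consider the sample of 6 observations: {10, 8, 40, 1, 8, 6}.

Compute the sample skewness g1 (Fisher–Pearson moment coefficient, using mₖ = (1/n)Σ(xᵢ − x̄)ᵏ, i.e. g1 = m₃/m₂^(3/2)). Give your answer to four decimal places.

x̄ = (10 + 8 + 40 + 1 + 8 + 6) / 6 = 12.1667
deviations (xᵢ − x̄): -2.1667, -4.1667, 27.8333, -11.1667, -4.1667, -6.1667
Σ(xᵢ − x̄)² = 976.8333 ⇒ m₂ = 976.8333/6 = 162.80556
Σ(xᵢ − x̄)³ = 19780.5556 ⇒ m₃ = 19780.5556/6 = 3296.75926
m₂^(3/2) = 162.80556^(1.5) = 2077.32205
g1 = m₃ / m₂^(3/2) = 3296.75926 / 2077.32205 ≈ 1.5870

1.5870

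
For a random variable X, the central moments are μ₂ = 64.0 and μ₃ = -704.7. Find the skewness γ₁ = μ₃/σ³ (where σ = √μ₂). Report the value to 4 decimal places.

-1.3764

σ = √μ₂ = √64.0 = 8.00000
σ³ = μ₂^(3/2) = 512.00000
γ₁ = μ₃/σ³ = -704.7 / 512.00000 ≈ -1.3764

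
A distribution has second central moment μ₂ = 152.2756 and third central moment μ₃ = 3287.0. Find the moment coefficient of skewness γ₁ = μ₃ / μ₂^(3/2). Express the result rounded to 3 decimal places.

σ = √μ₂ = √152.2756 = 12.34000
σ³ = μ₂^(3/2) = 1879.08090
γ₁ = μ₃/σ³ = 3287.0 / 1879.08090 ≈ 1.749

1.749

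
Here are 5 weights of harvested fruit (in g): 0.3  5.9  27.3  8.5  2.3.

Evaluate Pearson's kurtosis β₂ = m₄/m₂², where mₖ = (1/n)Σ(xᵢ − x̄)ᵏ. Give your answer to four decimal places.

x̄ = 8.8600
Σ(xᵢ − x̄)² = 465.2320 ⇒ m₂ = 93.04640
Σ(xᵢ − x̄)⁴ = 122920.5427 ⇒ m₄ = 24584.10855
m₂² = 8657.63255
β₂ = m₄/m₂² = 24584.10855 / 8657.63255 ≈ 2.8396

2.8396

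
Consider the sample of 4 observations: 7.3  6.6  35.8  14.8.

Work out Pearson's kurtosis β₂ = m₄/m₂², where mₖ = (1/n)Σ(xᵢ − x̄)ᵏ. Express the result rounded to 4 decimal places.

x̄ = 16.1250
Σ(xᵢ − x̄)² = 557.4675 ⇒ m₂ = 139.36687
Σ(xᵢ − x̄)⁴ = 164150.3779 ⇒ m₄ = 41037.59448
m₂² = 19423.12585
β₂ = m₄/m₂² = 41037.59448 / 19423.12585 ≈ 2.1128

2.1128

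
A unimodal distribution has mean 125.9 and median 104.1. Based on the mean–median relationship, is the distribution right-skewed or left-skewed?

right-skewed

mean − median = 125.9 − 104.1 = 21.8
mean > median ⇒ the longer tail is on the right ⇒ right-skewed (positively skewed).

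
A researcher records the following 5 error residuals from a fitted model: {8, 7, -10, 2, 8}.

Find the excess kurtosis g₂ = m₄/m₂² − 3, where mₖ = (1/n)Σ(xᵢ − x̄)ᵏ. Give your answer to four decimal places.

x̄ = 3.0000
Σ(xᵢ − x̄)² = 236.0000 ⇒ m₂ = 47.20000
Σ(xᵢ − x̄)⁴ = 30068.0000 ⇒ m₄ = 6013.60000
m₂² = 2227.84000
g₂ = m₄/m₂² − 3 = 2.69930 − 3 ≈ -0.3007

-0.3007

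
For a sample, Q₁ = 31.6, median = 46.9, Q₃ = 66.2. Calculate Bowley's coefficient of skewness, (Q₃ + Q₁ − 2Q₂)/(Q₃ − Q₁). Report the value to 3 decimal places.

numerator: Q₃ + Q₁ − 2Q₂ = 66.2 + 31.6 − 2×46.9 = 4.0000
denominator: Q₃ − Q₁ = 66.2 − 31.6 = 34.6000
Bowley skewness = 4.0000 / 34.6000 ≈ 0.116

0.116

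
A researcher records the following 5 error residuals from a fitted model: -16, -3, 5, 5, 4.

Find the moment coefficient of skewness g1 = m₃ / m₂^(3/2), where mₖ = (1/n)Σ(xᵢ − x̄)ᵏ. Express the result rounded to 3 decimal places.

x̄ = (-16 - 3 + 5 + 5 + 4) / 5 = -1.0000
deviations (xᵢ − x̄): -15.0000, -2.0000, 6.0000, 6.0000, 5.0000
Σ(xᵢ − x̄)² = 326.0000 ⇒ m₂ = 326.0000/5 = 65.20000
Σ(xᵢ − x̄)³ = -2826.0000 ⇒ m₃ = -2826.0000/5 = -565.20000
m₂^(3/2) = 65.20000^(1.5) = 526.46729
g1 = m₃ / m₂^(3/2) = -565.20000 / 526.46729 ≈ -1.074

-1.074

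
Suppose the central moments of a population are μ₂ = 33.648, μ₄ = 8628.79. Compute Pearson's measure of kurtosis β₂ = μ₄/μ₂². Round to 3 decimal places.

7.621

μ₂² = 33.648² = 1132.18790
μ₄/μ₂² = 8628.79 / 1132.18790 = 7.62134
β₂ ≈ 7.621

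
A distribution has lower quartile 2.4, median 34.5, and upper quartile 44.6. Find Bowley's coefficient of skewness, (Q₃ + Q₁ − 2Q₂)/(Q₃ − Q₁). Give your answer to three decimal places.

-0.521

numerator: Q₃ + Q₁ − 2Q₂ = 44.6 + 2.4 − 2×34.5 = -22.0000
denominator: Q₃ − Q₁ = 44.6 − 2.4 = 42.2000
Bowley skewness = -22.0000 / 42.2000 ≈ -0.521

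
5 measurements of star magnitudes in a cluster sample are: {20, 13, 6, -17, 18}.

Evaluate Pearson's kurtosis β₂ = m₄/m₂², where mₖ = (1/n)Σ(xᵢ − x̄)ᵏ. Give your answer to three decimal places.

x̄ = 8.0000
Σ(xᵢ − x̄)² = 898.0000 ⇒ m₂ = 179.60000
Σ(xᵢ − x̄)⁴ = 422002.0000 ⇒ m₄ = 84400.40000
m₂² = 32256.16000
β₂ = m₄/m₂² = 84400.40000 / 32256.16000 ≈ 2.617

2.617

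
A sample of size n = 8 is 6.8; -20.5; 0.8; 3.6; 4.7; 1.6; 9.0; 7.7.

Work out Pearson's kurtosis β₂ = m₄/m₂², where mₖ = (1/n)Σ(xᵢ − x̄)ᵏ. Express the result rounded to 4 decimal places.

x̄ = 1.7125
Σ(xᵢ − x̄)² = 621.5687 ⇒ m₂ = 77.69609
Σ(xᵢ − x̄)⁴ = 248307.3934 ⇒ m₄ = 31038.42417
m₂² = 6036.68298
β₂ = m₄/m₂² = 31038.42417 / 6036.68298 ≈ 5.1416

5.1416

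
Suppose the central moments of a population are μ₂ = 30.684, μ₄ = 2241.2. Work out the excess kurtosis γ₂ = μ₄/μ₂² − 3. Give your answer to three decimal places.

-0.620

μ₂² = 30.684² = 941.50786
μ₄/μ₂² = 2241.2 / 941.50786 = 2.38044
γ₂ = 2.38044 − 3 ≈ -0.620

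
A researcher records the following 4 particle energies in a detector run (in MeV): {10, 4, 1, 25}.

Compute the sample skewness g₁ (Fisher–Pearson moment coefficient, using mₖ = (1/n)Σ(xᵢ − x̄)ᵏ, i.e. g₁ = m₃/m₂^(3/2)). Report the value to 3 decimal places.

0.768

x̄ = (10 + 4 + 1 + 25) / 4 = 10.0000
deviations (xᵢ − x̄): 0.0000, -6.0000, -9.0000, 15.0000
Σ(xᵢ − x̄)² = 342.0000 ⇒ m₂ = 342.0000/4 = 85.50000
Σ(xᵢ − x̄)³ = 2430.0000 ⇒ m₃ = 2430.0000/4 = 607.50000
m₂^(3/2) = 85.50000^(1.5) = 790.58610
g₁ = m₃ / m₂^(3/2) = 607.50000 / 790.58610 ≈ 0.768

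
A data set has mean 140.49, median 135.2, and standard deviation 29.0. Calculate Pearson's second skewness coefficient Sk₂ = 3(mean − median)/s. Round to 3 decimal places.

0.547

Sk₂ = 3(140.49 − 135.2) / 29.0 = 3 × 5.2900 / 29.0
    = 15.8700 / 29.0 ≈ 0.547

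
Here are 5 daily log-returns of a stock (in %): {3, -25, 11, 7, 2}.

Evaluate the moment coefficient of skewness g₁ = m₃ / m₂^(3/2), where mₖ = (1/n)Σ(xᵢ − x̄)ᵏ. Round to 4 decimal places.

-1.2624

x̄ = (3 - 25 + 11 + 7 + 2) / 5 = -0.4000
deviations (xᵢ − x̄): 3.4000, -24.6000, 11.4000, 7.4000, 2.4000
Σ(xᵢ − x̄)² = 807.2000 ⇒ m₂ = 807.2000/5 = 161.44000
Σ(xᵢ − x̄)³ = -12947.0400 ⇒ m₃ = -12947.0400/5 = -2589.40800
m₂^(3/2) = 161.44000^(1.5) = 2051.24116
g₁ = m₃ / m₂^(3/2) = -2589.40800 / 2051.24116 ≈ -1.2624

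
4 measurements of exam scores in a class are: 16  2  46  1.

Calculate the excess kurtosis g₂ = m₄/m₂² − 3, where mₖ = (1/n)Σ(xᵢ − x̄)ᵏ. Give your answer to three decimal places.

x̄ = 16.2500
Σ(xᵢ − x̄)² = 1320.7500 ⇒ m₂ = 330.18750
Σ(xᵢ − x̄)⁴ = 878655.3281 ⇒ m₄ = 219663.83203
m₂² = 109023.78516
g₂ = m₄/m₂² − 3 = 2.01482 − 3 ≈ -0.985

-0.985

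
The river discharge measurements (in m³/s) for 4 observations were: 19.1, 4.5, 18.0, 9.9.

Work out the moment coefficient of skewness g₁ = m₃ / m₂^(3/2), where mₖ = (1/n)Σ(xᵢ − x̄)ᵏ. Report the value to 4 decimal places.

x̄ = (19.1 + 4.5 + 18.0 + 9.9) / 4 = 12.8750
deviations (xᵢ − x̄): 6.2250, -8.3750, 5.1250, -2.9750
Σ(xᵢ − x̄)² = 144.0075 ⇒ m₂ = 144.0075/4 = 36.00188
Σ(xᵢ − x̄)³ = -237.9244 ⇒ m₃ = -237.9244/4 = -59.48109
m₂^(3/2) = 36.00188^(1.5) = 216.01688
g₁ = m₃ / m₂^(3/2) = -59.48109 / 216.01688 ≈ -0.2754

-0.2754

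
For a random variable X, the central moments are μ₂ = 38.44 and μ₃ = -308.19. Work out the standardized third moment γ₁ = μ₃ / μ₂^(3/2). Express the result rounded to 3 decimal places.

σ = √μ₂ = √38.44 = 6.20000
σ³ = μ₂^(3/2) = 238.32800
γ₁ = μ₃/σ³ = -308.19 / 238.32800 ≈ -1.293

-1.293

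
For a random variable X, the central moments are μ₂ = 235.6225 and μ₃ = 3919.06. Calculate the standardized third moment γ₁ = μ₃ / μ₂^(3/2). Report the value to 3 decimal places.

σ = √μ₂ = √235.6225 = 15.35000
σ³ = μ₂^(3/2) = 3616.80538
γ₁ = μ₃/σ³ = 3919.06 / 3616.80538 ≈ 1.084

1.084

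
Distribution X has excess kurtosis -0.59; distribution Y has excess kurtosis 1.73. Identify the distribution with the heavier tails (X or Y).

Y

Higher excess kurtosis ⇒ heavier tails relative to the normal distribution.
-0.59 vs 1.73: the larger is 1.73, so Y has heavier tails. (Y is leptokurtic — heavier-than-normal tails; the other is platykurtic.)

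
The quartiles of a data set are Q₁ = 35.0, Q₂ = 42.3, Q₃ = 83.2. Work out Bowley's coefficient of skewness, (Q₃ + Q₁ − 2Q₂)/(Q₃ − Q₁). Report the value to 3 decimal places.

0.697

numerator: Q₃ + Q₁ − 2Q₂ = 83.2 + 35.0 − 2×42.3 = 33.6000
denominator: Q₃ − Q₁ = 83.2 − 35.0 = 48.2000
Bowley skewness = 33.6000 / 48.2000 ≈ 0.697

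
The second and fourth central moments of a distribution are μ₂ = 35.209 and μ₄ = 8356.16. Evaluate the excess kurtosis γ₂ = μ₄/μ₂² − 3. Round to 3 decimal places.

μ₂² = 35.209² = 1239.67368
μ₄/μ₂² = 8356.16 / 1239.67368 = 6.74061
γ₂ = 6.74061 − 3 ≈ 3.741

3.741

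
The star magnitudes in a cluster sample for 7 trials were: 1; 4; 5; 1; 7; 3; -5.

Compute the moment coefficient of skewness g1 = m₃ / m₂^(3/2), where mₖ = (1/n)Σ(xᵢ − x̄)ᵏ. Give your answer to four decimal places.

-0.8160

x̄ = (1 + 4 + 5 + 1 + 7 + 3 - 5) / 7 = 2.2857
deviations (xᵢ − x̄): -1.2857, 1.7143, 2.7143, -1.2857, 4.7143, 0.7143, -7.2857
Σ(xᵢ − x̄)² = 89.4286 ⇒ m₂ = 89.4286/7 = 12.77551
Σ(xᵢ − x̄)³ = -260.8163 ⇒ m₃ = -260.8163/7 = -37.25948
m₂^(3/2) = 12.77551^(1.5) = 45.66331
g1 = m₃ / m₂^(3/2) = -37.25948 / 45.66331 ≈ -0.8160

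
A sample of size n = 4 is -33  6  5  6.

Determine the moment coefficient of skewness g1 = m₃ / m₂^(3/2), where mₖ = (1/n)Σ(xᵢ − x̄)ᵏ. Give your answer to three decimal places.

-1.153

x̄ = (-33 + 6 + 5 + 6) / 4 = -4.0000
deviations (xᵢ − x̄): -29.0000, 10.0000, 9.0000, 10.0000
Σ(xᵢ − x̄)² = 1122.0000 ⇒ m₂ = 1122.0000/4 = 280.50000
Σ(xᵢ − x̄)³ = -21660.0000 ⇒ m₃ = -21660.0000/4 = -5415.00000
m₂^(3/2) = 280.50000^(1.5) = 4697.85165
g1 = m₃ / m₂^(3/2) = -5415.00000 / 4697.85165 ≈ -1.153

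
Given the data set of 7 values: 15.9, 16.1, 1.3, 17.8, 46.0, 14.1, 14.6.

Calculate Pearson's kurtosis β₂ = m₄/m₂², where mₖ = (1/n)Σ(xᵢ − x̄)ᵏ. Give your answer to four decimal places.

x̄ = 17.9714
Σ(xᵢ − x̄)² = 1097.7143 ⇒ m₂ = 156.81633
Σ(xᵢ − x̄)⁴ = 694801.8723 ⇒ m₄ = 99257.41033
m₂² = 24591.36027
β₂ = m₄/m₂² = 99257.41033 / 24591.36027 ≈ 4.0363

4.0363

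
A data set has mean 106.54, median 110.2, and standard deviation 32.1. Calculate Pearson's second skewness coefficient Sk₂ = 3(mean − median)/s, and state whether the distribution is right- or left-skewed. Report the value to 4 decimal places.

-0.3421, left-skewed

Sk₂ = 3(106.54 − 110.2) / 32.1 = 3 × -3.6600 / 32.1
    = -10.9800 / 32.1 ≈ -0.3421
Sk₂ < 0 ⇒ mean < median ⇒ left-skewed (negative skew).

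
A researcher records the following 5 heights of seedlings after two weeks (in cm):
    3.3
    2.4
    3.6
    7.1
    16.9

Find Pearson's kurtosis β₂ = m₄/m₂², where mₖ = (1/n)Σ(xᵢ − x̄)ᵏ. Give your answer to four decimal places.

2.7882

x̄ = 6.6600
Σ(xᵢ − x̄)² = 143.8520 ⇒ m₂ = 28.77040
Σ(xᵢ − x̄)⁴ = 11539.6212 ⇒ m₄ = 2307.92424
m₂² = 827.73592
β₂ = m₄/m₂² = 2307.92424 / 827.73592 ≈ 2.7882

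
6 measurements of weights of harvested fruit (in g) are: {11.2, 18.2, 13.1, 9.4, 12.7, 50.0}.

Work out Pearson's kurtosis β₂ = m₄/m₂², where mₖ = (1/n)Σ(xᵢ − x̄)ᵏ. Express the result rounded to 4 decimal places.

x̄ = 19.1000
Σ(xᵢ − x̄)² = 1189.0800 ⇒ m₂ = 198.18000
Σ(xᵢ − x̄)⁴ = 927384.4500 ⇒ m₄ = 154564.07500
m₂² = 39275.31240
β₂ = m₄/m₂² = 154564.07500 / 39275.31240 ≈ 3.9354

3.9354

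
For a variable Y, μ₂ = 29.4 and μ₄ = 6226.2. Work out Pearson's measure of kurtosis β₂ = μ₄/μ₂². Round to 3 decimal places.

7.203

μ₂² = 29.4² = 864.36000
μ₄/μ₂² = 6226.2 / 864.36000 = 7.20325
β₂ ≈ 7.203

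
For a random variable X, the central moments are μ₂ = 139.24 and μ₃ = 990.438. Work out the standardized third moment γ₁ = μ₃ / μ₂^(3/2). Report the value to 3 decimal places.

σ = √μ₂ = √139.24 = 11.80000
σ³ = μ₂^(3/2) = 1643.03200
γ₁ = μ₃/σ³ = 990.438 / 1643.03200 ≈ 0.603

0.603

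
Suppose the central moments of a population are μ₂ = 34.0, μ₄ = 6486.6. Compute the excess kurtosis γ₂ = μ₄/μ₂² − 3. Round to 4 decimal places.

μ₂² = 34.0² = 1156.00000
μ₄/μ₂² = 6486.6 / 1156.00000 = 5.61125
γ₂ = 5.61125 − 3 ≈ 2.6112

2.6112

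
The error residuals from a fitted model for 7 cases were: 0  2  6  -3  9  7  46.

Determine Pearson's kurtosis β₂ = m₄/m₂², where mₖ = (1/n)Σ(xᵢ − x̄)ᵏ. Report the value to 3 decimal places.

x̄ = 9.5714
Σ(xᵢ − x̄)² = 1653.7143 ⇒ m₂ = 236.24490
Σ(xᵢ − x̄)⁴ = 1797899.8834 ⇒ m₄ = 256842.84048
m₂² = 55811.65181
β₂ = m₄/m₂² = 256842.84048 / 55811.65181 ≈ 4.602

4.602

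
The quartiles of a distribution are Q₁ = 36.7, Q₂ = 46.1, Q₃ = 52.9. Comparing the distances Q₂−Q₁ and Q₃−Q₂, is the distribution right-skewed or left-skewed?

Q₂ − Q₁ = 9.4;  Q₃ − Q₂ = 6.8
Q₂ − Q₁ > Q₃ − Q₂ ⇒ the lower half is more spread out ⇒ left-skewed.

left-skewed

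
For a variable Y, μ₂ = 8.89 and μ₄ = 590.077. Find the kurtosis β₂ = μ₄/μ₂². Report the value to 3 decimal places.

μ₂² = 8.89² = 79.03210
μ₄/μ₂² = 590.077 / 79.03210 = 7.46630
β₂ ≈ 7.466

7.466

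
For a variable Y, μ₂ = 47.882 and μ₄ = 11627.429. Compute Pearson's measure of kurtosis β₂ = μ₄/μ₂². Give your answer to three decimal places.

5.072

μ₂² = 47.882² = 2292.68592
μ₄/μ₂² = 11627.429 / 2292.68592 = 5.07153
β₂ ≈ 5.072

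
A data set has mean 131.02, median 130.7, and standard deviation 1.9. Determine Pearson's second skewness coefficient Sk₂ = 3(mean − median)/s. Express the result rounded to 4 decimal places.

0.5053

Sk₂ = 3(131.02 − 130.7) / 1.9 = 3 × 0.3200 / 1.9
    = 0.9600 / 1.9 ≈ 0.5053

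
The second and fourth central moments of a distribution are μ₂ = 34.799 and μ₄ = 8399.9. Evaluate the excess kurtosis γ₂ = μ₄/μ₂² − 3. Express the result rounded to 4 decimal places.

3.9365

μ₂² = 34.799² = 1210.97040
μ₄/μ₂² = 8399.9 / 1210.97040 = 6.93650
γ₂ = 6.93650 − 3 ≈ 3.9365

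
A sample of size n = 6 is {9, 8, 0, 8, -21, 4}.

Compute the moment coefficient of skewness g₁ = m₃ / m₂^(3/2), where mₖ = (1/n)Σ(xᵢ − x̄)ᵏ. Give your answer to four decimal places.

-1.4717

x̄ = (9 + 8 + 0 + 8 - 21 + 4) / 6 = 1.3333
deviations (xᵢ − x̄): 7.6667, 6.6667, -1.3333, 6.6667, -22.3333, 2.6667
Σ(xᵢ − x̄)² = 655.3333 ⇒ m₂ = 655.3333/6 = 109.22222
Σ(xᵢ − x̄)³ = -10079.5556 ⇒ m₃ = -10079.5556/6 = -1679.92593
m₂^(3/2) = 109.22222^(1.5) = 1141.47528
g₁ = m₃ / m₂^(3/2) = -1679.92593 / 1141.47528 ≈ -1.4717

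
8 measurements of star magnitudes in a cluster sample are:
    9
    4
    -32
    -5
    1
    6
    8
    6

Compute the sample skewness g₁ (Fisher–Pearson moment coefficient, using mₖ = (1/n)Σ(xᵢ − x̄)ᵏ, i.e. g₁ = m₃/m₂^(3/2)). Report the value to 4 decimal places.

x̄ = (9 + 4 - 32 - 5 + 1 + 6 + 8 + 6) / 8 = -0.3750
deviations (xᵢ − x̄): 9.3750, 4.3750, -31.6250, -4.6250, 1.3750, 6.3750, 8.3750, 6.3750
Σ(xᵢ − x̄)² = 1281.8750 ⇒ m₂ = 1281.8750/8 = 160.23438
Σ(xᵢ − x̄)³ = -29712.4688 ⇒ m₃ = -29712.4688/8 = -3714.05859
m₂^(3/2) = 160.23438^(1.5) = 2028.30628
g₁ = m₃ / m₂^(3/2) = -3714.05859 / 2028.30628 ≈ -1.8311

-1.8311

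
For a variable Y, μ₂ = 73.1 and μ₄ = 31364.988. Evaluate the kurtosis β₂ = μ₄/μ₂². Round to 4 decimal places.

5.8696

μ₂² = 73.1² = 5343.61000
μ₄/μ₂² = 31364.988 / 5343.61000 = 5.86963
β₂ ≈ 5.8696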